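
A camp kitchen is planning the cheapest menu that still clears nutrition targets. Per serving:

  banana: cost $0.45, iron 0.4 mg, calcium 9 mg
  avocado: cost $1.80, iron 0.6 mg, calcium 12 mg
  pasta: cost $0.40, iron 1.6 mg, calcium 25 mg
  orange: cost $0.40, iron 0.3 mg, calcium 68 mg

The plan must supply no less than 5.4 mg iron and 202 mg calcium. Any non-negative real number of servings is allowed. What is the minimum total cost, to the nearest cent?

$1.95

The cheapest plan sits at a corner of the feasible region — with two constraints it uses at most two foods.
banana only: max(5.4/0.4, 202/9) = 22.44 servings → $10.10.
avocado only: max(5.4/0.6, 202/12) = 16.83 servings → $30.30.
pasta only: max(5.4/1.6, 202/25) = 8.08 servings → $3.23.
orange only: max(5.4/0.3, 202/68) = 18 servings → $7.20.
banana + avocado with both targets exact would need a negative amount; discard.
banana + pasta: intersection lies outside the first quadrant.
banana + orange with both tight: 12.51 servings and 1.314 servings → $6.16.
avocado + pasta: intersection lies outside the first quadrant.
avocado + orange with both tight: 8.242 servings and 1.516 servings → $15.44.
pasta + orange with both tight: 3.027 servings and 1.858 servings → $1.95.
Cheapest feasible corner: $1.95.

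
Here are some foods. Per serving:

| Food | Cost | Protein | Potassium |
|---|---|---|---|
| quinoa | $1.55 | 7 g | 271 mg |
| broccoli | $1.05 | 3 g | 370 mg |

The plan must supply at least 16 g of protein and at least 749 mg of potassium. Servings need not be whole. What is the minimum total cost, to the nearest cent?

$3.74

For a min-cost LP with two ≥-constraints, a basic feasible solution has at most two positive variables.
quinoa only: max(16/7, 749/271) = 2.764 servings → $4.28.
broccoli only: max(16/3, 749/370) = 5.333 servings → $5.60.
quinoa + broccoli with both tight: 2.067 servings and 0.5104 servings → $3.74.
So the least-cost plan costs $3.74.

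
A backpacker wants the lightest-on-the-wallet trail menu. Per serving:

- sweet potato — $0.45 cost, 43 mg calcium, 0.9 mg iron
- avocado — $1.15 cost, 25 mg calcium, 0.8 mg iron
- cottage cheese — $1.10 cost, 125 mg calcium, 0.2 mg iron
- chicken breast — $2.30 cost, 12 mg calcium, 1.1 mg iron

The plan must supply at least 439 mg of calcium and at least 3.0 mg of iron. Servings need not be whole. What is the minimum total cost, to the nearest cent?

At the optimum either one food covers both requirements or two foods hit both targets exactly; no other combination can be cheaper.
sweet potato only: max(439/43, 3.0/0.9) = 10.21 servings → $4.59.
avocado only: max(439/25, 3.0/0.8) = 17.56 servings → $20.19.
cottage cheese only: max(439/125, 3.0/0.2) = 15 servings → $16.50.
chicken breast only: max(439/12, 3.0/1.1) = 36.58 servings → $84.14.
sweet potato + avocado: intersection lies outside the first quadrant.
sweet potato + cottage cheese with both tight: 2.764 servings and 2.561 servings → $4.06.
sweet potato + chicken breast: intersection lies outside the first quadrant.
avocado + cottage cheese with both tight: 3.023 servings and 2.907 servings → $6.67.
avocado + chicken breast with both targets exact would need a negative amount; discard.
cottage cheese + chicken breast with both tight: 3.308 servings and 2.126 servings → $8.53.
Cheapest feasible corner: $4.06.

$4.06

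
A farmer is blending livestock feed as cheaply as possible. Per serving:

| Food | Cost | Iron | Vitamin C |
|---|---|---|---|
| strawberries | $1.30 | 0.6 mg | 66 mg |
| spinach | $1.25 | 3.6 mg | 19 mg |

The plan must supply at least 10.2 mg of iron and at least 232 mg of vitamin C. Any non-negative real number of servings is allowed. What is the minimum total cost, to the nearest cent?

$6.64

An LP optimum is at a vertex; with two nutrient constraints at most two foods are used. Check each candidate.
strawberries only: max(10.2/0.6, 232/66) = 17 servings → $22.10.
spinach only: max(10.2/3.6, 232/19) = 12.21 servings → $15.26.
strawberries + spinach with both tight: 2.836 servings and 2.361 servings → $6.64.
So the least-cost plan costs $6.64.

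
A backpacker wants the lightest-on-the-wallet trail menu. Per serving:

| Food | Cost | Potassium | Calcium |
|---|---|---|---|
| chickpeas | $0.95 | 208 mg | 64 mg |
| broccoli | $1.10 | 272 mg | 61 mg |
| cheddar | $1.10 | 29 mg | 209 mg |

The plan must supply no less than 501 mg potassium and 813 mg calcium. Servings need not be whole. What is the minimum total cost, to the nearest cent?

$5.43

With two linear requirements the optimum uses one or two foods; enumerate the corners.
chickpeas only: max(501/208, 813/64) = 12.7 servings → $12.07.
broccoli only: max(501/272, 813/61) = 13.33 servings → $14.66.
cheddar only: max(501/29, 813/209) = 17.28 servings → $19.00.
chickpeas + broccoli: intersection lies outside the first quadrant.
chickpeas + cheddar with both tight: 1.95 servings and 3.293 servings → $5.47.
broccoli + cheddar with both tight: 1.473 servings and 3.46 servings → $5.43.
Cheapest feasible corner: $5.43.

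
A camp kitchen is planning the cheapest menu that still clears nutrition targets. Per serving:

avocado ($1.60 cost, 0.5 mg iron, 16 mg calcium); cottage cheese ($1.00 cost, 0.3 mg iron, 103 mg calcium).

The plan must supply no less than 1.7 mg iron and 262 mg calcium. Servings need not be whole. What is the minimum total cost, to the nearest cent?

$5.53

Compare the cost at each extreme point of the feasible region.
avocado only: max(1.7/0.5, 262/16) = 16.38 servings → $26.20.
cottage cheese only: max(1.7/0.3, 262/103) = 5.667 servings → $5.67.
avocado + cottage cheese with both tight: 2.066 servings and 2.223 servings → $5.53.
So the least-cost plan costs $5.53.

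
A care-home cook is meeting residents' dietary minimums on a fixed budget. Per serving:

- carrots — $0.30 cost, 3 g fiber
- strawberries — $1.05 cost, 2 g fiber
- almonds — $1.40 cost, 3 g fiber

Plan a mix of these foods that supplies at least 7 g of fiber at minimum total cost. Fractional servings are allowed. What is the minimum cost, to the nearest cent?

Cost per g of fiber: carrots $0.1000, almonds $0.4667, strawberries $0.5250.
With no serving limits, use only carrots: 7 g / 3 g = 2.333 servings × $0.30 = $0.70.

$0.70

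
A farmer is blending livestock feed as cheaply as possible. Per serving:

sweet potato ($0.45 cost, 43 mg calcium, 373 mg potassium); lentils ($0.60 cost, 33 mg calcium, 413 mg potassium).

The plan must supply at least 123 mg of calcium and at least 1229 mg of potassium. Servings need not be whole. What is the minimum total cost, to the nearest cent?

At the optimum either one food covers both requirements or two foods hit both targets exactly; no other combination can be cheaper.
sweet potato only: max(123/43, 1229/373) = 3.295 servings → $1.48.
lentils only: max(123/33, 1229/413) = 3.727 servings → $2.24.
sweet potato + lentils with both tight: 1.879 servings and 1.279 servings → $1.61.
Cheapest feasible corner: $1.48.

$1.48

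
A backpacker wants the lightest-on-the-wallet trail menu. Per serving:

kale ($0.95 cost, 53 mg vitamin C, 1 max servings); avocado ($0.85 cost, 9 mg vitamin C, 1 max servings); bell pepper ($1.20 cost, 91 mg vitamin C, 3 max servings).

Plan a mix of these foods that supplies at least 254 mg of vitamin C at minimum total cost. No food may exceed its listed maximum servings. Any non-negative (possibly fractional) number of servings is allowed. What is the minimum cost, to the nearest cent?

Cost per mg of vitamin C: bell pepper $0.0132, kale $0.0179, avocado $0.0944.
Take 2.791 servings of bell pepper: +254.0 mg vitamin C for $3.35 (total $3.35, still need 0.0 mg).
Filling from the cheapest source first is optimal under one linear minimum: $3.35.

$3.35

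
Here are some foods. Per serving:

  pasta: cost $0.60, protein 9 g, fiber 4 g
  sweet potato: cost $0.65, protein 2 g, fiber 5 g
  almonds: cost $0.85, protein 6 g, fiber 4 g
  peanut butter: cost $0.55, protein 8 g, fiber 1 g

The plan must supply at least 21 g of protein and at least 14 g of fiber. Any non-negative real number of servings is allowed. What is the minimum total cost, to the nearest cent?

$1.99

This is a tiny linear program; its minimum lies at a vertex of the feasible set. List the vertices and price them.
pasta only: max(21/9, 14/4) = 3.5 servings → $2.10.
sweet potato only: max(21/2, 14/5) = 10.5 servings → $6.83.
almonds only: max(21/6, 14/4) = 3.5 servings → $2.98.
peanut butter only: max(21/8, 14/1) = 14 servings → $7.70.
pasta + sweet potato with both tight: 2.081 servings and 1.135 servings → $1.99.
pasta + almonds with both tight: 0 servings and 3.5 servings → $2.98.
pasta + peanut butter with both targets exact would need a negative amount; discard.
sweet potato + almonds with both tight: 0 servings and 3.5 servings → $2.98.
sweet potato + peanut butter with both tight: 2.395 servings and 2.026 servings → $2.67.
almonds + peanut butter with both tight: 3.5 servings and 0 servings → $2.98.
Cheapest feasible corner: $1.99.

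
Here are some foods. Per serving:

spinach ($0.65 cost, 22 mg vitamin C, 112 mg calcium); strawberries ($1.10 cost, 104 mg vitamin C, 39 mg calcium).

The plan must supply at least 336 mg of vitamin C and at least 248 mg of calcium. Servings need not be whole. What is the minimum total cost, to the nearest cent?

$4.04

Compare the cost at each extreme point of the feasible region.
spinach only: max(336/22, 248/112) = 15.27 servings → $9.93.
strawberries only: max(336/104, 248/39) = 6.359 servings → $6.99.
spinach + strawberries with both tight: 1.176 servings and 2.982 servings → $4.04.
So the least-cost plan costs $4.04.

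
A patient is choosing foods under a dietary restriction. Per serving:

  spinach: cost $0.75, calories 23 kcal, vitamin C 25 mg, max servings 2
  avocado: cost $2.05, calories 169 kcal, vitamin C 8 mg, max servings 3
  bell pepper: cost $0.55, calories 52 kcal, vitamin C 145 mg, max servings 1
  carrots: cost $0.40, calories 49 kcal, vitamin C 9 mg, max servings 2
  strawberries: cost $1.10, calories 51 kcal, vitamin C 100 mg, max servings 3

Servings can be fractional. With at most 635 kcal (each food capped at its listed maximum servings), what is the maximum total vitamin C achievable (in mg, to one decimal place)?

526.5 mg

Vitamin C per kcal: bell pepper 2.788, strawberries 1.961, spinach 1.087, carrots 0.1837, avocado 0.04734.
Take 1 serving of bell pepper: uses 52 kcal, +145.0 mg vitamin C (running total 145.0 mg).
Take 3 servings of strawberries: uses 153 kcal, +300.0 mg vitamin C (running total 445.0 mg).
Take 2 servings of spinach: uses 46 kcal, +50.0 mg vitamin C (running total 495.0 mg).
Take 2 servings of carrots: uses 98 kcal, +18.0 mg vitamin C (running total 513.0 mg).
Take 1.692 servings of avocado: uses 286 kcal, +13.5 mg vitamin C (running total 526.5 mg).
Greedy by best ratio exhausts the calories allowance optimally: 526.5 mg.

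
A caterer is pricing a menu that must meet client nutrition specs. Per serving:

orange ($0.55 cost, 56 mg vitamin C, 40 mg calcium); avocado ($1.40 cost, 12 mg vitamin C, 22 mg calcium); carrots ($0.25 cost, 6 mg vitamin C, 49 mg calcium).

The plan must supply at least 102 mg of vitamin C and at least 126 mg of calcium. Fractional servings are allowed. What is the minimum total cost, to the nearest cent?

$1.23

An LP optimum is at a vertex; with two nutrient constraints at most two foods are used. Check each candidate.
orange only: max(102/56, 126/40) = 3.15 servings → $1.73.
avocado only: max(102/12, 126/22) = 8.5 servings → $11.90.
carrots only: max(102/6, 126/49) = 17 servings → $4.25.
orange + avocado with both tight: 0.9734 servings and 3.957 servings → $6.08.
orange + carrots with both tight: 1.694 servings and 1.188 servings → $1.23.
avocado + carrots with both targets exact would need a negative amount; discard.
The minimum over all feasible corners is $1.23.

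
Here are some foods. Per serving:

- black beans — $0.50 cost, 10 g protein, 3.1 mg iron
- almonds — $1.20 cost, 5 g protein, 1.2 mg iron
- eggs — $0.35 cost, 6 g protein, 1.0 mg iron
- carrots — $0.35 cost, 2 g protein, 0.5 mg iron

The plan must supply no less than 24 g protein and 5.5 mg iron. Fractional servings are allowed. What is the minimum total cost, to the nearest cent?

Two binding constraints pin down two serving amounts, so the optimal mix uses at most two foods. The candidates are each food alone (scaled to the tighter of protein/iron) and each pair with both constraints tight.
black beans only: max(24/10, 5.5/3.1) = 2.4 servings → $1.20.
almonds only: max(24/5, 5.5/1.2) = 4.8 servings → $5.76.
eggs only: max(24/6, 5.5/1.0) = 5.5 servings → $1.93.
carrots only: max(24/2, 5.5/0.5) = 12 servings → $4.20.
black beans + almonds with both targets exact would need a negative amount; discard.
black beans + eggs with both tight: 1.047 servings and 2.256 servings → $1.31.
black beans + carrots: the both-tight solution has a negative serving — not a feasible corner.
almonds + eggs with both tight: 4.091 servings and 0.5909 servings → $5.12.
almonds + carrots: the both-tight solution has a negative serving — not a feasible corner.
eggs + carrots with both tight: 1 serving and 9 servings → $3.50.
The minimum over all feasible corners is $1.20.

$1.20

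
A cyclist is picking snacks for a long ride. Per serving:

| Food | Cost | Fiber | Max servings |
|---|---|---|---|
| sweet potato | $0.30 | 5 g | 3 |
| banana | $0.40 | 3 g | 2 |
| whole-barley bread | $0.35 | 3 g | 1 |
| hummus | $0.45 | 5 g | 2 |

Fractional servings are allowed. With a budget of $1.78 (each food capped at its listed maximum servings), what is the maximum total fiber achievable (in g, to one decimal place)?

24.8 g

Fiber per dollar: sweet potato 16.67, hummus 11.11, whole-barley bread 8.571, banana 7.5.
Take 3 servings of sweet potato: spends $0.90, +15.0 g fiber (running total 15.0 g).
Take 1.956 servings of hummus: spends $0.88, +9.8 g fiber (running total 24.8 g).
Filling greedily by fiber-per-dollar is optimal for one linear limit, giving 24.8 g.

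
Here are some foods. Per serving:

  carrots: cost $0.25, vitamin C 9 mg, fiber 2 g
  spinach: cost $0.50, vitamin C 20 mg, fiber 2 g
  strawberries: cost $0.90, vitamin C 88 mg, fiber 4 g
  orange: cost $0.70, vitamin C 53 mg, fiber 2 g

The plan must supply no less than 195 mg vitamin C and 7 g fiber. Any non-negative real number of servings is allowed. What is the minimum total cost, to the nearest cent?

$1.99

A basic optimal solution has at most two foods positive. Try each food alone and each pair with both targets met exactly.
carrots only: max(195/9, 7/2) = 21.67 servings → $5.42.
spinach only: max(195/20, 7/2) = 9.75 servings → $4.88.
strawberries only: max(195/88, 7/4) = 2.216 servings → $1.99.
orange only: max(195/53, 7/2) = 3.679 servings → $2.58.
carrots + spinach with both targets exact would need a negative amount; discard.
carrots + strawberries: the both-tight solution has a negative serving — not a feasible corner.
carrots + orange: intersection lies outside the first quadrant.
spinach + strawberries: intersection lies outside the first quadrant.
spinach + orange: intersection lies outside the first quadrant.
strawberries + orange: intersection lies outside the first quadrant.
Cheapest feasible corner: $1.99.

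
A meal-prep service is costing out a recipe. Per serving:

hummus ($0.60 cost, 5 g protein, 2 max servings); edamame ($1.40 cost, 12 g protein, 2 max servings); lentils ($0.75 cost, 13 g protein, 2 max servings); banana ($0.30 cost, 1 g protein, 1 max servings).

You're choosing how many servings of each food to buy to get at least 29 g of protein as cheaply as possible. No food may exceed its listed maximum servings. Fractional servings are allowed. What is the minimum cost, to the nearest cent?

$1.85

Cost per g of protein: lentils $0.0577, edamame $0.1167, hummus $0.1200, banana $0.3000.
Take 2 servings of lentils: +26.0 g protein for $1.50 (total $1.50, still need 3.0 g).
Take 0.25 servings of edamame: +3.0 g protein for $0.35 (total $1.85, still need 0.0 g).
Greedy by cheapest-per-g is optimal for a single linear constraint, so the minimum cost is $1.85.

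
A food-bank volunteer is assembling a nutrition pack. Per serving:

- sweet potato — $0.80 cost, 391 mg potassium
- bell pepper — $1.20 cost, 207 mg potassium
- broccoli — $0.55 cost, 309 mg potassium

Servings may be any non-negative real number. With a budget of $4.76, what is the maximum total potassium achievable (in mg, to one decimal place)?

Potassium per dollar: broccoli 561.8, sweet potato 488.8, bell pepper 172.5.
With no serving limits, spend the whole cost allowance on broccoli: $4.76 / $0.55 × 309 mg = 2674.3 mg.

2674.3 mg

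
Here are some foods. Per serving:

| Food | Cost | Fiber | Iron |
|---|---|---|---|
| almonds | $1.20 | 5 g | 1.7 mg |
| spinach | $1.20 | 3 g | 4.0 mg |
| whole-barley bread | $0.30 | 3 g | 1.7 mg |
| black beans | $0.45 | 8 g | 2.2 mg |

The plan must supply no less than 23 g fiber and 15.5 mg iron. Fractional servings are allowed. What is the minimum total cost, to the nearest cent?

$2.74

Check every corner: each single food scaled to meet both minima, and each pair solved so both constraints bind.
almonds only: max(23/5, 15.5/1.7) = 9.118 servings → $10.94.
spinach only: max(23/3, 15.5/4.0) = 7.667 servings → $9.20.
whole-barley bread only: max(23/3, 15.5/1.7) = 9.118 servings → $2.74.
black beans only: max(23/8, 15.5/2.2) = 7.045 servings → $3.17.
almonds + spinach with both tight: 3.054 servings and 2.577 servings → $6.76.
almonds + whole-barley bread: the both-tight solution has a negative serving — not a feasible corner.
almonds + black beans with both targets exact would need a negative amount; discard.
spinach + whole-barley bread with both tight: 1.072 servings and 6.594 servings → $3.27.
spinach + black beans with both tight: 2.89 servings and 1.791 servings → $4.27.
whole-barley bread + black beans with both targets exact would need a negative amount; discard.
The minimum over all feasible corners is $2.74.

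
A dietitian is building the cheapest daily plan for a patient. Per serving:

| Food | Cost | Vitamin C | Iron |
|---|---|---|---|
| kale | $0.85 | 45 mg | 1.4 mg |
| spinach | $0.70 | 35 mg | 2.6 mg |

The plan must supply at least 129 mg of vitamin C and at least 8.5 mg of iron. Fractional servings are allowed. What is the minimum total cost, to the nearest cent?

Minimising a linear cost over {vitamin C ≥ 129, iron ≥ 8.5, servings ≥ 0} — the optimum is at a vertex, using one or two foods.
kale only: max(129/45, 8.5/1.4) = 6.071 servings → $5.16.
spinach only: max(129/35, 8.5/2.6) = 3.686 servings → $2.58.
kale + spinach with both tight: 0.5574 servings and 2.969 servings → $2.55.
The minimum over all feasible corners is $2.55.

$2.55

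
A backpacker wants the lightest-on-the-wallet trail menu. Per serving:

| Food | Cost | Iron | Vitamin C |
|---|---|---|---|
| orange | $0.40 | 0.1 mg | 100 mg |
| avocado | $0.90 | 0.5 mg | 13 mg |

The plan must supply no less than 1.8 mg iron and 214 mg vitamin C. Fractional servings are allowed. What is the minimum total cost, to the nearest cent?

Two binding constraints pin down two serving amounts, so the optimal mix uses at most two foods. The candidates are each food alone (scaled to the tighter of iron/vitamin C) and each pair with both constraints tight.
orange only: max(1.8/0.1, 214/100) = 18 servings → $7.20.
avocado only: max(1.8/0.5, 214/13) = 16.46 servings → $14.82.
orange + avocado with both tight: 1.717 servings and 3.257 servings → $3.62.
Cheapest feasible corner: $3.62.

$3.62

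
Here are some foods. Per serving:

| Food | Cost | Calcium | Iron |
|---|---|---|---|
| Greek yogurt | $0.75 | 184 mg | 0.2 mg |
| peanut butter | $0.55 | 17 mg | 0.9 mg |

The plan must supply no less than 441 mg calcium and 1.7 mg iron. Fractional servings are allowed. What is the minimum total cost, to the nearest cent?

This is a tiny linear program; its minimum lies at a vertex of the feasible set. List the vertices and price them.
Greek yogurt only: max(441/184, 1.7/0.2) = 8.5 servings → $6.38.
peanut butter only: max(441/17, 1.7/0.9) = 25.94 servings → $14.27.
Greek yogurt + peanut butter with both tight: 2.269 servings and 1.385 servings → $2.46.
Cheapest feasible corner: $2.46.

$2.46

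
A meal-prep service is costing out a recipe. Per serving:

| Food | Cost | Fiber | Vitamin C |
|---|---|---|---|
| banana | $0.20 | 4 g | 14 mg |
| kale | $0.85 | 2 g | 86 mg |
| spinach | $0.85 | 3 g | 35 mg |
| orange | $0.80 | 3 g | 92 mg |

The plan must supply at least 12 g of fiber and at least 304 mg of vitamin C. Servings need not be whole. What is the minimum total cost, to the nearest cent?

$2.69

At the optimum either one food covers both requirements or two foods hit both targets exactly; no other combination can be cheaper.
banana only: max(12/4, 304/14) = 21.71 servings → $4.34.
kale only: max(12/2, 304/86) = 6 servings → $5.10.
spinach only: max(12/3, 304/35) = 8.686 servings → $7.38.
orange only: max(12/3, 304/92) = 4 servings → $3.20.
banana + kale with both tight: 1.342 servings and 3.316 servings → $3.09.
banana + spinach: intersection lies outside the first quadrant.
banana + orange with both tight: 0.589 servings and 3.215 servings → $2.69.
kale + spinach with both tight: 2.617 servings and 2.255 servings → $4.14.
kale + orange with both targets exact would need a negative amount; discard.
spinach + orange with both tight: 1.123 servings and 2.877 servings → $3.26.
Cheapest feasible corner: $2.69.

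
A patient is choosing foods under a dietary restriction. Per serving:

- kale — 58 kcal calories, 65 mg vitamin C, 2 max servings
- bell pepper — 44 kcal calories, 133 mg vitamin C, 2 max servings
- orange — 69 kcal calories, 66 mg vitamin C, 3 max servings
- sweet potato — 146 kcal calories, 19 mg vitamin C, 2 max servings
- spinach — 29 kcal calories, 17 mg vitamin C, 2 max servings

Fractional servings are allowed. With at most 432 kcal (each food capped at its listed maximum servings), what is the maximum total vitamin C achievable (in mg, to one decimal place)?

606.3 mg

Vitamin C per kcal: bell pepper 3.023, kale 1.121, orange 0.9565, spinach 0.5862, sweet potato 0.1301.
Take 2 servings of bell pepper: uses 88 kcal, +266.0 mg vitamin C (running total 266.0 mg).
Take 2 servings of kale: uses 116 kcal, +130.0 mg vitamin C (running total 396.0 mg).
Take 3 servings of orange: uses 207 kcal, +198.0 mg vitamin C (running total 594.0 mg).
Take 0.7241 servings of spinach: uses 21 kcal, +12.3 mg vitamin C (running total 606.3 mg).
Greedy by best ratio exhausts the calories allowance optimally: 606.3 mg.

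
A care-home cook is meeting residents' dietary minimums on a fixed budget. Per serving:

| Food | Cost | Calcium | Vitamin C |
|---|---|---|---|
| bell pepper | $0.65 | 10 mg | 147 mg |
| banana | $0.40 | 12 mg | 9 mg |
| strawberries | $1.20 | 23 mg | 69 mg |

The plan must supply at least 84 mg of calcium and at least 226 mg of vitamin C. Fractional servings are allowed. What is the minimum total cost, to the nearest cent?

$3.17

Check every corner: each single food scaled to meet both minima, and each pair solved so both constraints bind.
bell pepper only: max(84/10, 226/147) = 8.4 servings → $5.46.
banana only: max(84/12, 226/9) = 25.11 servings → $10.04.
strawberries only: max(84/23, 226/69) = 3.652 servings → $4.38.
bell pepper + banana with both tight: 1.168 servings and 6.026 servings → $3.17.
bell pepper + strawberries: intersection lies outside the first quadrant.
banana + strawberries with both tight: 0.963 servings and 3.15 servings → $4.16.
So the least-cost plan costs $3.17.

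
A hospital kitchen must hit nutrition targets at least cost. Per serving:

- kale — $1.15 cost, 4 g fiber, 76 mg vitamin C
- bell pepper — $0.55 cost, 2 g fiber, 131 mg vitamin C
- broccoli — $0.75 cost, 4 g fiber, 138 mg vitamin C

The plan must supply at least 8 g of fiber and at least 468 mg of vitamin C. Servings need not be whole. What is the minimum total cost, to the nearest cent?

kale only: max(8/4, 468/76) = 6.158 servings → $7.08.
bell pepper only: max(8/2, 468/131) = 4 servings → $2.20.
broccoli only: max(8/4, 468/138) = 3.391 servings → $2.54.
kale + bell pepper with both tight: 0.3011 servings and 3.398 servings → $2.22.
kale + broccoli: intersection lies outside the first quadrant.
bell pepper + broccoli with both tight: 3.097 servings and 0.4516 servings → $2.04.
Cheapest feasible corner: $2.04.

$2.04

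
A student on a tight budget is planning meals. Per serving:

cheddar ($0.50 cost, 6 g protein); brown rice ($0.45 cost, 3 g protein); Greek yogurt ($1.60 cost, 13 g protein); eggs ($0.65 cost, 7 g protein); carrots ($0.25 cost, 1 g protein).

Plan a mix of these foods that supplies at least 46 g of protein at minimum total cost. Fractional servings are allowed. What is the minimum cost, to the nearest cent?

$3.83

Cost per g of protein: cheddar $0.0833, eggs $0.0929, Greek yogurt $0.1231, brown rice $0.1500, carrots $0.2500.
With no serving limits, use only cheddar: 46 g / 6 g = 7.667 servings × $0.50 = $3.83.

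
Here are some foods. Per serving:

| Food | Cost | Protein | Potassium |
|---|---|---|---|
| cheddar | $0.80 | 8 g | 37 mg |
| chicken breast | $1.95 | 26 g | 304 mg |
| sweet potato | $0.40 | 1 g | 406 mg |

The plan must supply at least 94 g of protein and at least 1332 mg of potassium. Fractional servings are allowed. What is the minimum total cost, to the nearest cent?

The cheapest plan sits at a corner of the feasible region — with two constraints it uses at most two foods.
cheddar only: max(94/8, 1332/37) = 36 servings → $28.80.
chicken breast only: max(94/26, 1332/304) = 4.382 servings → $8.54.
sweet potato only: max(94/1, 1332/406) = 94 servings → $37.60.
cheddar + chicken breast: intersection lies outside the first quadrant.
cheddar + sweet potato with both tight: 11.47 servings and 2.235 servings → $10.07.
chicken breast + sweet potato with both tight: 3.593 servings and 0.5907 servings → $7.24.
So the least-cost plan costs $7.24.

$7.24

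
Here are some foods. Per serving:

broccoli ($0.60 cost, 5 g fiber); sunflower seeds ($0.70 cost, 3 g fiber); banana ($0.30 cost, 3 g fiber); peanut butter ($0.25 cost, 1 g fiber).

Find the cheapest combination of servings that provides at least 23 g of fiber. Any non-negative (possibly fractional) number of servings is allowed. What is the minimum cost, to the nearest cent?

Cost per g of fiber: banana $0.1000, broccoli $0.1200, sunflower seeds $0.2333, peanut butter $0.2500.
With no serving limits, use only banana: 23 g / 3 g = 7.667 servings × $0.30 = $2.30.

$2.30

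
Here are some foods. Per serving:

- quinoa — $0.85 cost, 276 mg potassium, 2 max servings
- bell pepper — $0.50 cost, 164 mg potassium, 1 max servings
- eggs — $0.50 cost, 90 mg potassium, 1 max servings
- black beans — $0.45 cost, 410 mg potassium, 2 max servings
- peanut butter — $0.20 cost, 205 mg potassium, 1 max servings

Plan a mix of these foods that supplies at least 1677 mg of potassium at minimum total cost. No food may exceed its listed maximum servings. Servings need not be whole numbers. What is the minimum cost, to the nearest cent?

Cost per mg of potassium: peanut butter $0.0010, black beans $0.0011, bell pepper $0.0030, quinoa $0.0031, eggs $0.0056.
Take 1 serving of peanut butter: +205.0 mg potassium for $0.20 (total $0.20, still need 1472.0 mg).
Take 2 servings of black beans: +820.0 mg potassium for $0.90 (total $1.10, still need 652.0 mg).
Take 1 serving of bell pepper: +164.0 mg potassium for $0.50 (total $1.60, still need 488.0 mg).
Take 1.768 servings of quinoa: +488.0 mg potassium for $1.50 (total $3.10, still need 0.0 mg).
Greedy by cheapest-per-mg is optimal for a single linear constraint, so the minimum cost is $3.10.

$3.10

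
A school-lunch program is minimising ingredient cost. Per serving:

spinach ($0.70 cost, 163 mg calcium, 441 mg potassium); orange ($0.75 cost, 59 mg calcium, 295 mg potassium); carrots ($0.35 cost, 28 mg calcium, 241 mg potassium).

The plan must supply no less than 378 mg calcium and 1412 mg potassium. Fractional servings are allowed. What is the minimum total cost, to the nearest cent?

spinach only: max(378/163, 1412/441) = 3.202 servings → $2.24.
orange only: max(378/59, 1412/295) = 6.407 servings → $4.81.
carrots only: max(378/28, 1412/241) = 13.5 servings → $4.72.
spinach + orange with both tight: 1.278 servings and 2.876 servings → $3.05.
spinach + carrots with both tight: 1.914 servings and 2.356 servings → $2.16.
orange + carrots: intersection lies outside the first quadrant.
So the least-cost plan costs $2.16.

$2.16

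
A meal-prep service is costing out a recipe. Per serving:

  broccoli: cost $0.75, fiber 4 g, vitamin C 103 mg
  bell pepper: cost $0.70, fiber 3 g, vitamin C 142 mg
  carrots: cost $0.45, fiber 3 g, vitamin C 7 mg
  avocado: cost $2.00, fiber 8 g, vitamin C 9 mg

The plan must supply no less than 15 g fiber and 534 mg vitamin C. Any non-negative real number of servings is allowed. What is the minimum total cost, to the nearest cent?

$3.13

Compare the cost at each extreme point of the feasible region.
broccoli only: max(15/4, 534/103) = 5.184 servings → $3.89.
bell pepper only: max(15/3, 534/142) = 5 servings → $3.50.
carrots only: max(15/3, 534/7) = 76.29 servings → $34.33.
avocado only: max(15/8, 534/9) = 59.33 servings → $118.67.
broccoli + bell pepper with both tight: 2.039 servings and 2.282 servings → $3.13.
broccoli + carrots: the both-tight solution has a negative serving — not a feasible corner.
broccoli + avocado: intersection lies outside the first quadrant.
bell pepper + carrots with both tight: 3.696 servings and 1.304 servings → $3.17.
bell pepper + avocado with both tight: 3.73 servings and 0.4761 servings → $3.56.
carrots + avocado: the both-tight solution has a negative serving — not a feasible corner.
So the least-cost plan costs $3.13.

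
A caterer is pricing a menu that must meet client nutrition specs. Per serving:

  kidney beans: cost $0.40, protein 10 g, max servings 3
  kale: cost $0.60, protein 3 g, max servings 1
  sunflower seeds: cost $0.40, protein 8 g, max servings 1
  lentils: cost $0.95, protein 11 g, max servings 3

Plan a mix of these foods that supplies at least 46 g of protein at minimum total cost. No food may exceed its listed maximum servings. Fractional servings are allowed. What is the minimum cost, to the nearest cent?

$2.29

Cost per g of protein: kidney beans $0.0400, sunflower seeds $0.0500, lentils $0.0864, kale $0.2000.
Take 3 servings of kidney beans: +30.0 g protein for $1.20 (total $1.20, still need 16.0 g).
Take 1 serving of sunflower seeds: +8.0 g protein for $0.40 (total $1.60, still need 8.0 g).
Take 0.7273 servings of lentils: +8.0 g protein for $0.69 (total $2.29, still need 0.0 g).
Greedy by cheapest-per-g is optimal for a single linear constraint, so the minimum cost is $2.29.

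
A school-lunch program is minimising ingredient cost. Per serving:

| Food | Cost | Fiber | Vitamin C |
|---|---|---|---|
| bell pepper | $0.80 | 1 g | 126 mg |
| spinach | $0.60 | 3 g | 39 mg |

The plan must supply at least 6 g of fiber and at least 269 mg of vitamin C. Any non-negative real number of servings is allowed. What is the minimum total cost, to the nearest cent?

Two binding constraints pin down two serving amounts, so the optimal mix uses at most two foods. The candidates are each food alone (scaled to the tighter of fiber/vitamin C) and each pair with both constraints tight.
bell pepper only: max(6/1, 269/126) = 6 servings → $4.80.
spinach only: max(6/3, 269/39) = 6.897 servings → $4.14.
bell pepper + spinach with both tight: 1.69 servings and 1.437 servings → $2.21.
So the least-cost plan costs $2.21.

$2.21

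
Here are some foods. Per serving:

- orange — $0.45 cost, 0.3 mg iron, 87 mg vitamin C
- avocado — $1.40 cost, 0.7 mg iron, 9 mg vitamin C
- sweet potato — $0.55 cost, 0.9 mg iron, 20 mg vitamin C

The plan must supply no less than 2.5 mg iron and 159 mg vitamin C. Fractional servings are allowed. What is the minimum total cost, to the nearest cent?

$1.87

orange only: max(2.5/0.3, 159/87) = 8.333 servings → $3.75.
avocado only: max(2.5/0.7, 159/9) = 17.67 servings → $24.73.
sweet potato only: max(2.5/0.9, 159/20) = 7.95 servings → $4.37.
orange + avocado with both tight: 1.526 servings and 2.918 servings → $4.77.
orange + sweet potato with both tight: 1.288 servings and 2.349 servings → $1.87.
avocado + sweet potato: the both-tight solution has a negative serving — not a feasible corner.
The minimum over all feasible corners is $1.87.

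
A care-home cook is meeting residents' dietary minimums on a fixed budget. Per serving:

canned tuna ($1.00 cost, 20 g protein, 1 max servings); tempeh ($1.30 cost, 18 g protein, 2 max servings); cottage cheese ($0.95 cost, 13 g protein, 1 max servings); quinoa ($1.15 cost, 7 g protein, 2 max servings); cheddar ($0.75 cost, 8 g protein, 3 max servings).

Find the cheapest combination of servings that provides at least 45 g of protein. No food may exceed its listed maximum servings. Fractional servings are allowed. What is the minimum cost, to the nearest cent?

$2.81

Cost per g of protein: canned tuna $0.0500, tempeh $0.0722, cottage cheese $0.0731, cheddar $0.0938, quinoa $0.1643.
Take 1 serving of canned tuna: +20.0 g protein for $1.00 (total $1.00, still need 25.0 g).
Take 1.389 servings of tempeh: +25.0 g protein for $1.81 (total $2.81, still need 0.0 g).
Greedy by cheapest-per-g is optimal for a single linear constraint, so the minimum cost is $2.81.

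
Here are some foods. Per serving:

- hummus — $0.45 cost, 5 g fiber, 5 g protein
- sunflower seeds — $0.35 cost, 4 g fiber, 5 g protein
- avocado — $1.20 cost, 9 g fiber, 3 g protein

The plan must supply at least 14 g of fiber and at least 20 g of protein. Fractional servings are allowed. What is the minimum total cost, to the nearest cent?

For a min-cost LP with two ≥-constraints, a basic feasible solution has at most two positive variables.
hummus only: max(14/5, 20/5) = 4 servings → $1.80.
sunflower seeds only: max(14/4, 20/5) = 4 servings → $1.40.
avocado only: max(14/9, 20/3) = 6.667 servings → $8.00.
hummus + sunflower seeds: intersection lies outside the first quadrant.
hummus + avocado with both targets exact would need a negative amount; discard.
sunflower seeds + avocado with both targets exact would need a negative amount; discard.
The minimum over all feasible corners is $1.40.

$1.40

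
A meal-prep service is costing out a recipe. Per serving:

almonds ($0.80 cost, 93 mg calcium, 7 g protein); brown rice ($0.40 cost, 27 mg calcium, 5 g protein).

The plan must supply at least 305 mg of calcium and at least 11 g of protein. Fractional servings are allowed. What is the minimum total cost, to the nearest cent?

$2.62

This is a tiny linear program; its minimum lies at a vertex of the feasible set. List the vertices and price them.
almonds only: max(305/93, 11/7) = 3.28 servings → $2.62.
brown rice only: max(305/27, 11/5) = 11.3 servings → $4.52.
almonds + brown rice with both targets exact would need a negative amount; discard.
Cheapest feasible corner: $2.62.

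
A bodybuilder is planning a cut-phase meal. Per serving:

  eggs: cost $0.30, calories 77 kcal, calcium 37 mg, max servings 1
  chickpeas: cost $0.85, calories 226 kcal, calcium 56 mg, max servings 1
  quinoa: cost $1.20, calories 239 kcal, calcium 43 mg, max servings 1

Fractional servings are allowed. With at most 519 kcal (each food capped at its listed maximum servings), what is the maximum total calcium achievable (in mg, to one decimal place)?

Calcium per kcal: eggs 0.4805, chickpeas 0.2478, quinoa 0.1799.
Take 1 serving of eggs: uses 77 kcal, +37.0 mg calcium (running total 37.0 mg).
Take 1 serving of chickpeas: uses 226 kcal, +56.0 mg calcium (running total 93.0 mg).
Take 0.9038 servings of quinoa: uses 216 kcal, +38.9 mg calcium (running total 131.9 mg).
Greedy by best ratio exhausts the calories allowance optimally: 131.9 mg.

131.9 mg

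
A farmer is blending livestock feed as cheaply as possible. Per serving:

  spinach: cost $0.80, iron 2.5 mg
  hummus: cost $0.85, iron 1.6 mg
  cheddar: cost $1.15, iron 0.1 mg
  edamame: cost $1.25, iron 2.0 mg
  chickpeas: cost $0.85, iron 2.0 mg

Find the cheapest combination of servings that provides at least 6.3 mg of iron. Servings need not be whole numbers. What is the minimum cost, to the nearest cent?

$2.02

Cost per mg of iron: spinach $0.3200, chickpeas $0.4250, hummus $0.5312, edamame $0.6250, cheddar $11.5000.
With no serving limits, use only spinach: 6.3 mg / 2.5 mg = 2.52 servings × $0.80 = $2.02.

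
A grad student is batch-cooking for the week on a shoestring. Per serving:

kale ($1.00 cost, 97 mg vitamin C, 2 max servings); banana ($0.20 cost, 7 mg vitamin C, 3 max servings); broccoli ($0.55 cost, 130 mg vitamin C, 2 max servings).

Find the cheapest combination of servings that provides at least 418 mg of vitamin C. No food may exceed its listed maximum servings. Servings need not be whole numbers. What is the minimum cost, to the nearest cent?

$2.73

Cost per mg of vitamin C: broccoli $0.0042, kale $0.0103, banana $0.0286.
Take 2 servings of broccoli: +260.0 mg vitamin C for $1.10 (total $1.10, still need 158.0 mg).
Take 1.629 servings of kale: +158.0 mg vitamin C for $1.63 (total $2.73, still need 0.0 mg).
Filling from the cheapest source first is optimal under one linear minimum: $2.73.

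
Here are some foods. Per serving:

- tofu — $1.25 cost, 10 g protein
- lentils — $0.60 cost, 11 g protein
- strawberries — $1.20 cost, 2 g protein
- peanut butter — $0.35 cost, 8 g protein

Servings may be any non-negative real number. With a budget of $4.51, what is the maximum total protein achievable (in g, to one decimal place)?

Protein per dollar: peanut butter 22.86, lentils 18.33, tofu 8, strawberries 1.667.
With no serving limits, spend the whole cost allowance on peanut butter: $4.51 / $0.35 × 8 g = 103.1 g.

103.1 g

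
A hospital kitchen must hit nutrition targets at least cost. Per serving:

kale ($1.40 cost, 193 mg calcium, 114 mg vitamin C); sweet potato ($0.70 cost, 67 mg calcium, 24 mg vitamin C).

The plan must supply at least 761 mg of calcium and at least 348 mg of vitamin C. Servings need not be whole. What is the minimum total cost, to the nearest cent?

kale only: max(761/193, 348/114) = 3.943 servings → $5.52.
sweet potato only: max(761/67, 348/24) = 14.5 servings → $10.15.
kale + sweet potato with both tight: 1.681 servings and 6.517 servings → $6.91.
So the least-cost plan costs $5.52.

$5.52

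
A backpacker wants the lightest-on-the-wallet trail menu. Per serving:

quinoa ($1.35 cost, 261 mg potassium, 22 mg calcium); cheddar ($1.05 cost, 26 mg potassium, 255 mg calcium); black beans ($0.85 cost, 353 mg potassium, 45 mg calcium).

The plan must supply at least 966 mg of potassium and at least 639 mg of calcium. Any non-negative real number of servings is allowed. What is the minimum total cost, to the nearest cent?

$4.35

The cheapest plan sits at a corner of the feasible region — with two constraints it uses at most two foods.
quinoa only: max(966/261, 639/22) = 29.05 servings → $39.21.
cheddar only: max(966/26, 639/255) = 37.15 servings → $39.01.
black beans only: max(966/353, 639/45) = 14.2 servings → $12.07.
quinoa + cheddar with both tight: 3.481 servings and 2.206 servings → $7.02.
quinoa + black beans: the both-tight solution has a negative serving — not a feasible corner.
cheddar + black beans with both tight: 2.05 servings and 2.586 servings → $4.35.
Cheapest feasible corner: $4.35.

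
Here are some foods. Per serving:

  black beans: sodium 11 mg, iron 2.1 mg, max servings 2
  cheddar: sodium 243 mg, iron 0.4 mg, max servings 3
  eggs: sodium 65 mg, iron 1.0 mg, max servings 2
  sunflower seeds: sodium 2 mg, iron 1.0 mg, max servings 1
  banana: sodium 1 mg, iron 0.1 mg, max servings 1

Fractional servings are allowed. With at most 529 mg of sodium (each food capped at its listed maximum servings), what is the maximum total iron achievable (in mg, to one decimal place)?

Iron per mg sodium: sunflower seeds 0.5, black beans 0.1909, banana 0.1, eggs 0.01538, cheddar 0.001646.
Take 1 serving of sunflower seeds: uses 2 mg sodium, +1.0 mg iron (running total 1.0 mg).
Take 2 servings of black beans: uses 22 mg sodium, +4.2 mg iron (running total 5.2 mg).
Take 1 serving of banana: uses 1 mg sodium, +0.1 mg iron (running total 5.3 mg).
Take 2 servings of eggs: uses 130 mg sodium, +2.0 mg iron (running total 7.3 mg).
Take 1.539 servings of cheddar: uses 374 mg sodium, +0.6 mg iron (running total 7.9 mg).
Greedy by best ratio exhausts the sodium allowance optimally: 7.9 mg.

7.9 mg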